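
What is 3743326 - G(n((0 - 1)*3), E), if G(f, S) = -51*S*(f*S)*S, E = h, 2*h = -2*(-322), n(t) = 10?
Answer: 17030729806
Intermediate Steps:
h = 322 (h = (-2*(-322))/2 = (1/2)*644 = 322)
E = 322
G(f, S) = -51*f*S**3 (G(f, S) = -51*S*(S*f)*S = -51*f*S**2*S = -51*f*S**3)
3743326 - G(n((0 - 1)*3), E) = 3743326 - (-51)*10*322**3 = 3743326 - (-51)*10*33386248 = 3743326 - 1*(-17026986480) = 3743326 + 17026986480 = 17030729806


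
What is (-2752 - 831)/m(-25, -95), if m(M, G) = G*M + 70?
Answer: -3583/2445 ≈ -1.4654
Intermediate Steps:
m(M, G) = 70 + G*M
(-2752 - 831)/m(-25, -95) = (-2752 - 831)/(70 - 95*(-25)) = -3583/(70 + 2375) = -3583/2445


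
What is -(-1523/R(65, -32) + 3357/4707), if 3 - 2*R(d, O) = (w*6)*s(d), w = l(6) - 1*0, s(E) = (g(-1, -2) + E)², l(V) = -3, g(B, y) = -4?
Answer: -23390855/35031063 ≈ -0.66772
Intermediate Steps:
s(E) = (-4 + E)²
w = -3 (w = -3 - 1*0 = -3 + 0 = -3)
R(d, O) = 3/2 + 9*(-4 + d)² (R(d, O) = 3/2 - (-3*6)*(-4 + d)²/2 = 3/2 - (-9)*(-4 + d)² = 3/2 + 9*(-4 + d)²)
-(-1523/R(65, -32) + 3357/4707) = -(-1523/(3/2 + 9*(-4 + 65)²) + 3357/4707) = -(-1523/(3/2 + 9*61²) + 3357*(1/4707)) = -(-1523/(3/2 + 9*3721) + 373/523) = -(-1523/(3/2 + 33489) + 373/523) = -(-1523/66981/2 + 373/523) = -(-1523*2/66981 + 373/523) = -(-3046/66981 + 373/523) = -1*23390855/35031063 = -23390855/35031063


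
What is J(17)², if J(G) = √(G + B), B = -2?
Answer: 15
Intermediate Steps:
J(G) = √(-2 + G) (J(G) = √(G - 2) = √(-2 + G))
J(17)² = (√(-2 + 17))² = (√15)² = 15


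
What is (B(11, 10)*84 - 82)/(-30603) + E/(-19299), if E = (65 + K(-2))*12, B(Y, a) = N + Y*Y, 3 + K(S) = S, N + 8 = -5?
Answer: -65177390/196869099 ≈ -0.33107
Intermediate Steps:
N = -13 (N = -8 - 5 = -13)
K(S) = -3 + S
B(Y, a) = -13 + Y² (B(Y, a) = -13 + Y*Y = -13 + Y²)
E = 720 (E = (65 + (-3 - 2))*12 = (65 - 5)*12 = 60*12 = 720)
(B(11, 10)*84 - 82)/(-30603) + E/(-19299) = ((-13 + 11²)*84 - 82)/(-30603) + 720/(-19299) = ((-13 + 121)*84 - 82)*(-1/30603) + 720*(-1/19299) = (108*84 - 82)*(-1/30603) - 240/6433 = (9072 - 82)*(-1/30603) - 240/6433 = 8990*(-1/30603) - 240/6433 = -8990/30603 - 240/6433 = -65177390/196869099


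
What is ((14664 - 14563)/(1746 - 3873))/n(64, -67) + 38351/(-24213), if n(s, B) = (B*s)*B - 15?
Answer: -7811417979550/4931757810777 ≈ -1.5839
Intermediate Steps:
n(s, B) = -15 + s*B² (n(s, B) = s*B² - 15 = -15 + s*B²)
((14664 - 14563)/(1746 - 3873))/n(64, -67) + 38351/(-24213) = ((14664 - 14563)/(1746 - 3873))/(-15 + 64*(-67)²) + 38351/(-24213) = (101/(-2127))/(-15 + 64*4489) + 38351*(-1/24213) = (101*(-1/2127))/(-15 + 287296) - 38351/24213 = -101/2127/287281 - 38351/24213 = -101/2127*1/287281 - 38351/24213 = -101/611046687 - 38351/24213 = -7811417979550/4931757810777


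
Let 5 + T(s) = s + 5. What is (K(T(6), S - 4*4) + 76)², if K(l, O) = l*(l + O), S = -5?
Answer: 196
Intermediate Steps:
T(s) = s (T(s) = -5 + (s + 5) = -5 + (5 + s) = s)
K(l, O) = l*(O + l)
(K(T(6), S - 4*4) + 76)² = (6*((-5 - 4*4) + 6) + 76)² = (6*((-5 - 16) + 6) + 76)² = (6*(-21 + 6) + 76)² = (6*(-15) + 76)² = (-90 + 76)² = (-14)² = 196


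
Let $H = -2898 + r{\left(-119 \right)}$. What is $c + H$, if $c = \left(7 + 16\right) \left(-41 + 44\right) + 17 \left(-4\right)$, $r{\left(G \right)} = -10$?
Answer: $-2907$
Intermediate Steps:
$H = -2908$ ($H = -2898 - 10 = -2908$)
$c = 1$ ($c = 23 \cdot 3 - 68 = 69 - 68 = 1$)
$c + H = 1 - 2908 = -2907$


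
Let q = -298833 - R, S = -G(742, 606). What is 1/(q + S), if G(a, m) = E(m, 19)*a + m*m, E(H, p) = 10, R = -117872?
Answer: -1/555617 ≈ -1.7998e-6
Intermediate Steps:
G(a, m) = m² + 10*a (G(a, m) = 10*a + m*m = 10*a + m² = m² + 10*a)
S = -374656 (S = -(606² + 10*742) = -(367236 + 7420) = -1*374656 = -374656)
q = -180961 (q = -298833 - 1*(-117872) = -298833 + 117872 = -180961)
1/(q + S) = 1/(-180961 - 374656) = 1/(-555617) = -1/555617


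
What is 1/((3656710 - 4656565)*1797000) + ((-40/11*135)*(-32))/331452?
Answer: 319420343996249/6739569620685000 ≈ 0.047395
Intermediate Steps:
1/((3656710 - 4656565)*1797000) + ((-40/11*135)*(-32))/331452 = (1/1797000)/(-999855) + ((-40*1/11*135)*(-32))*(1/331452) = -1/999855*1/1797000 + (-40/11*135*(-32))*(1/331452) = -1/1796739435000 - 5400/11*(-32)*(1/331452) = -1/1796739435000 + (172800/11)*(1/331452) = -1/1796739435000 + 1600/33759 = 319420343996249/6739569620685000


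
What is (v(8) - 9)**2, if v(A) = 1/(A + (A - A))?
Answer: 5041/64 ≈ 78.766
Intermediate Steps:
v(A) = 1/A (v(A) = 1/(A + 0) = 1/A)
(v(8) - 9)**2 = (1/8 - 9)**2 = (-71/8)**2 = 5041/64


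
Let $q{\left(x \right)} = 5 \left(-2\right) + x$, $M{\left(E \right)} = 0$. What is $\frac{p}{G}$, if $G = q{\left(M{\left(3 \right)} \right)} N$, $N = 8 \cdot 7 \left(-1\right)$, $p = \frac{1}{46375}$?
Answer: $\frac{1}{25970000} \approx 3.8506 \cdot 10^{-8}$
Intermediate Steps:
$p = \frac{1}{46375} \approx 2.1563 \cdot 10^{-5}$
$q{\left(x \right)} = -10 + x$
$N = -56$ ($N = 56 \left(-1\right) = -56$)
$G = 560$ ($G = \left(-10 + 0\right) \left(-56\right) = \left(-10\right) \left(-56\right) = 560$)
$\frac{p}{G} = \frac{1}{46375 \cdot 560} = \frac{1}{46375} \cdot \frac{1}{560} = \frac{1}{25970000}$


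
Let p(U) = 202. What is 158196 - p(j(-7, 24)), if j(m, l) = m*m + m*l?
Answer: 157994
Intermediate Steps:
j(m, l) = m² + l*m
158196 - p(j(-7, 24)) = 158196 - 1*202 = 158196 - 202 = 157994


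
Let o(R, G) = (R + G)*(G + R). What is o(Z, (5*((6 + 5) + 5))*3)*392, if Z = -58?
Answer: 12984608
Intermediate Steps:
o(R, G) = (G + R)² (o(R, G) = (G + R)*(G + R) = (G + R)²)
o(Z, (5*((6 + 5) + 5))*3)*392 = ((5*((6 + 5) + 5))*3 - 58)²*392 = ((5*(11 + 5))*3 - 58)²*392 = ((5*16)*3 - 58)²*392 = (80*3 - 58)²*392 = (240 - 58)²*392 = 182²*392 = 33124*392 = 12984608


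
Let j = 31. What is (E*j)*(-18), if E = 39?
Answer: -21762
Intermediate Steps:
(E*j)*(-18) = (39*31)*(-18) = 1209*(-18) = -21762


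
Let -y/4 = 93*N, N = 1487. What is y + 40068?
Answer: -513096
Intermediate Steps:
y = -553164 (y = -372*1487 = -4*138291 = -553164)
y + 40068 = -553164 + 40068 = -513096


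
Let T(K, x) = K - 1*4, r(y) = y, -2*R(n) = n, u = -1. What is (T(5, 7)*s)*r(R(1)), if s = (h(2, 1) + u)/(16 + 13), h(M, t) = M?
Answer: -1/58 ≈ -0.017241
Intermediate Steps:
R(n) = -n/2
T(K, x) = -4 + K (T(K, x) = K - 4 = -4 + K)
s = 1/29 (s = (2 - 1)/(16 + 13) = 1/29 ≈ 0.034483)
(T(5, 7)*s)*r(R(1)) = ((-4 + 5)*(1/29))*(-½*1) = (1*(1/29))*(-½) = (1/29)*(-½) = -1/58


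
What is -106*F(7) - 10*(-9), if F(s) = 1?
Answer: -16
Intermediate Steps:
-106*F(7) - 10*(-9) = -106*1 - 10*(-9) = -106 + 90 = -16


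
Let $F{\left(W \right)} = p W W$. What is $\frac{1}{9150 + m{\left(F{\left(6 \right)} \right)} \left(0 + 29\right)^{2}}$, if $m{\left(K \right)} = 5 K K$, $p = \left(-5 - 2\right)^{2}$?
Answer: $\frac{1}{13084690830} \approx 7.6425 \cdot 10^{-11}$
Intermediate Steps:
$p = 49$ ($p = \left(-7\right)^{2} = 49$)
$F{\left(W \right)} = 49 W^{2}$ ($F{\left(W \right)} = 49 W W = 49 W^{2}$)
$m{\left(K \right)} = 5 K^{2}$
$\frac{1}{9150 + m{\left(F{\left(6 \right)} \right)} \left(0 + 29\right)^{2}} = \frac{1}{9150 + 5 \left(49 \cdot 6^{2}\right)^{2} \left(0 + 29\right)^{2}} = \frac{1}{9150 + 5 \left(49 \cdot 36\right)^{2} \cdot 29^{2}} = \frac{1}{9150 + 5 \cdot 1764^{2} \cdot 841} = \frac{1}{9150 + 5 \cdot 3111696 \cdot 841} = \frac{1}{9150 + 15558480 \cdot 841} = \frac{1}{9150 + 13084681680} = \frac{1}{13084690830}$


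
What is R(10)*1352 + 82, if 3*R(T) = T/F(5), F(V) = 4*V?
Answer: 922/3 ≈ 307.33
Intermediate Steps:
R(T) = T/60 (R(T) = (T/((4*5)))/3 = (T/20)/3 = T/60)
R(10)*1352 + 82 = ((1/60)*10)*1352 + 82 = (⅙)*1352 + 82 = 676/3 + 82 = 922/3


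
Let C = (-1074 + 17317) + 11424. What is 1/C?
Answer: 1/27667 ≈ 3.6144e-5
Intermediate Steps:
C = 27667 (C = 16243 + 11424 = 27667)
1/C = 1/27667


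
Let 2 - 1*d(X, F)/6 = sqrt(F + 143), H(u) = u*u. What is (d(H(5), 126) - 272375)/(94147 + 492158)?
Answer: -272363/586305 - 2*sqrt(269)/195435 ≈ -0.46471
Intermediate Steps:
H(u) = u**2
d(X, F) = 12 - 6*sqrt(143 + F) (d(X, F) = 12 - 6*sqrt(F + 143) = 12 - 6*sqrt(143 + F))
(d(H(5), 126) - 272375)/(94147 + 492158) = ((12 - 6*sqrt(143 + 126)) - 272375)/(94147 + 492158) = ((12 - 6*sqrt(269)) - 272375)/586305 = (-272363 - 6*sqrt(269))*(1/586305) = -272363/586305 - 2*sqrt(269)/195435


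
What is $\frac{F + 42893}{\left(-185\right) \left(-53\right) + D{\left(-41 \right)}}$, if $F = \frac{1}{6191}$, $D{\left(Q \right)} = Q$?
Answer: $\frac{66387641}{15112231} \approx 4.393$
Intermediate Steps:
$F = \frac{1}{6191} \approx 0.00016152$
$\frac{F + 42893}{\left(-185\right) \left(-53\right) + D{\left(-41 \right)}} = \frac{\frac{1}{6191} + 42893}{\left(-185\right) \left(-53\right) - 41} = \frac{265550564}{6191 \left(9805 - 41\right)} = \frac{265550564}{6191 \cdot 9764} = \frac{265550564}{6191} \cdot \frac{1}{9764} = \frac{66387641}{15112231}$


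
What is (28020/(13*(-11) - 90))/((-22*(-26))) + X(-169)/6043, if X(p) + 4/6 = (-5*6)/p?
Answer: -1651553009/7852521963 ≈ -0.21032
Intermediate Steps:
X(p) = -2/3 - 30/p (X(p) = -2/3 + (-5*6)/p = -2/3 - 30/p)
(28020/(13*(-11) - 90))/((-22*(-26))) + X(-169)/6043 = (28020/(13*(-11) - 90))/((-22*(-26))) + (-2/3 - 30/(-169))/6043 = (28020/(-143 - 90))/572 + (-2/3 - 30*(-1/169))*(1/6043) = (28020/(-233))*(1/572) + (-2/3 + 30/169)*(1/6043) = (28020*(-1/233))*(1/572) - 248/507*1/6043 = -28020/233*1/572 - 248/3063801 = -7005/33319 - 248/3063801 = -1651553009/7852521963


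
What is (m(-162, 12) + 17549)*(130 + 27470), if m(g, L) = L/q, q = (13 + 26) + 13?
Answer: 6296664000/13 ≈ 4.8436e+8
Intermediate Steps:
q = 52 (q = 39 + 13 = 52)
m(g, L) = L/52
(m(-162, 12) + 17549)*(130 + 27470) = ((1/52)*12 + 17549)*(130 + 27470) = (3/13 + 17549)*27600 = (228140/13)*27600 = 6296664000/13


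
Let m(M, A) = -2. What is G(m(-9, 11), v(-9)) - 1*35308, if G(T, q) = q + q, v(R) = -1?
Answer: -35310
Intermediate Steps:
G(T, q) = 2*q
G(m(-9, 11), v(-9)) - 1*35308 = 2*(-1) - 1*35308 = -2 - 35308 = -35310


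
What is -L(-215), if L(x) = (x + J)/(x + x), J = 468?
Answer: 253/430 ≈ 0.58837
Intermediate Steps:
L(x) = (468 + x)/(2*x) (L(x) = (x + 468)/(x + x) = (468 + x)/((2*x)) = (468 + x)*(1/(2*x)) = (468 + x)/(2*x))
-L(-215) = -(468 - 215)/(2*(-215)) = -(-1)*253/(2*215) = -1*(-253/430) = 253/430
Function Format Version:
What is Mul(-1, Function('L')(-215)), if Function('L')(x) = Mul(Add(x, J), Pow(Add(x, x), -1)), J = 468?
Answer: Rational(253, 430) ≈ 0.58837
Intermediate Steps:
Function('L')(x) = Mul(Rational(1, 2), Pow(x, -1), Add(468, x)) (Function('L')(x) = Mul(Add(x, 468), Pow(Add(x, x), -1)) = Mul(Add(468, x), Pow(Mul(2, x), -1)) = Mul(Add(468, x), Mul(Rational(1, 2), Pow(x, -1))) = Mul(Rational(1, 2), Pow(x, -1), Add(468, x)))
Mul(-1, Function('L')(-215)) = Mul(-1, Mul(Rational(1, 2), Pow(-215, -1), Add(468, -215))) = Mul(-1, Mul(Rational(1, 2), Rational(-1, 215), 253)) = Mul(-1, Rational(-253, 430)) = Rational(253, 430)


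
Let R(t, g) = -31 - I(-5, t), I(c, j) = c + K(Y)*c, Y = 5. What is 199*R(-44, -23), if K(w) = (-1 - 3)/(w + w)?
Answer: -5572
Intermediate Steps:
K(w) = -2/w (K(w) = -4*1/(2*w) = -2/w)
I(c, j) = 3*c/5 (I(c, j) = c + (-2/5)*c = c + (-2*⅕)*c = c - 2*c/5 = 3*c/5)
R(t, g) = -28 (R(t, g) = -31 - 3*(-5)/5 = -31 - 1*(-3) = -31 + 3 = -28)
199*R(-44, -23) = 199*(-28) = -5572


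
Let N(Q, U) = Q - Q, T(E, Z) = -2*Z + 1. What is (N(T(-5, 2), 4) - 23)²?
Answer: 529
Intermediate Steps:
T(E, Z) = 1 - 2*Z
N(Q, U) = 0
(N(T(-5, 2), 4) - 23)² = (0 - 23)² = (-23)² = 529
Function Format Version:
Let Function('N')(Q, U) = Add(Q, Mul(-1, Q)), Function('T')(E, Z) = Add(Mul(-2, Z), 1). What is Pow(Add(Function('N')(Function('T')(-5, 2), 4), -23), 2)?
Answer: 529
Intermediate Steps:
Function('T')(E, Z) = Add(1, Mul(-2, Z))
Function('N')(Q, U) = 0
Pow(Add(Function('N')(Function('T')(-5, 2), 4), -23), 2) = Pow(Add(0, -23), 2) = Pow(-23, 2) = 529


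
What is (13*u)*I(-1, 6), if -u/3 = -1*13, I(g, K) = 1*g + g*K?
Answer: -3549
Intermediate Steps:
I(g, K) = g + K*g
u = 39 (u = -(-3)*13 = -3*(-13) = 39)
(13*u)*I(-1, 6) = (13*39)*(-(1 + 6)) = 507*(-1*7) = 507*(-7) = -3549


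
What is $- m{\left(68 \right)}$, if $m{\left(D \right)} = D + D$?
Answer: $-136$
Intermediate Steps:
$m{\left(D \right)} = 2 D$
$- m{\left(68 \right)} = - 2 \cdot 68 = \left(-1\right) 136 = -136$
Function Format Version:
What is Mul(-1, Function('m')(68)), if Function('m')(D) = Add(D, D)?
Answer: -136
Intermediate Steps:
Function('m')(D) = Mul(2, D)
Mul(-1, Function('m')(68)) = Mul(-1, Mul(2, 68)) = Mul(-1, 136) = -136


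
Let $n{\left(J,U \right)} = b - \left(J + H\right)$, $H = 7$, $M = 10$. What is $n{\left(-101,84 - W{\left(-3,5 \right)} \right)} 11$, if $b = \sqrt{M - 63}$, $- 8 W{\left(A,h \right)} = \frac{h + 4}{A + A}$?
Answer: $1034 + 11 i \sqrt{53} \approx 1034.0 + 80.081 i$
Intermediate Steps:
$W{\left(A,h \right)} = - \frac{4 + h}{16 A}$ ($W{\left(A,h \right)} = - \frac{\left(h + 4\right) \frac{1}{A + A}}{8} = - \frac{\left(4 + h\right) \frac{1}{2 A}}{8} = - \frac{\frac{1}{2} \frac{1}{A} \left(4 + h\right)}{8} = - \frac{4 + h}{16 A}$)
$b = i \sqrt{53}$ ($b = \sqrt{10 - 63} = \sqrt{-53} = i \sqrt{53} \approx 7.2801 i$)
$n{\left(J,U \right)} = -7 - J + i \sqrt{53}$ ($n{\left(J,U \right)} = i \sqrt{53} - \left(J + 7\right) = i \sqrt{53} - \left(7 + J\right) = -7 - J + i \sqrt{53}$)
$n{\left(-101,84 - W{\left(-3,5 \right)} \right)} 11 = \left(-7 - -101 + i \sqrt{53}\right) 11 = \left(-7 + 101 + i \sqrt{53}\right) 11 = \left(94 + i \sqrt{53}\right) 11 = 1034 + 11 i \sqrt{53}$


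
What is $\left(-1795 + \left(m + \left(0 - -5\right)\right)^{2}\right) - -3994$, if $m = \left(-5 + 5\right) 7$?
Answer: $2224$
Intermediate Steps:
$m = 0$ ($m = 0 \cdot 7 = 0$)
$\left(-1795 + \left(m + \left(0 - -5\right)\right)^{2}\right) - -3994 = \left(-1795 + \left(0 + \left(0 - -5\right)\right)^{2}\right) - -3994 = \left(-1795 + \left(0 + \left(0 + 5\right)\right)^{2}\right) + 3994 = \left(-1795 + \left(0 + 5\right)^{2}\right) + 3994 = \left(-1795 + 5^{2}\right) + 3994 = \left(-1795 + 25\right) + 3994 = -1770 + 3994 = 2224$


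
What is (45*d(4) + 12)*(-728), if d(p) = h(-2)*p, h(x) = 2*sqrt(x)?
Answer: -8736 - 262080*I*sqrt(2) ≈ -8736.0 - 3.7064e+5*I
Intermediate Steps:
d(p) = 2*I*p*sqrt(2) (d(p) = (2*sqrt(-2))*p = (2*(I*sqrt(2)))*p = (2*I*sqrt(2))*p = 2*I*p*sqrt(2))
(45*d(4) + 12)*(-728) = (45*(2*I*4*sqrt(2)) + 12)*(-728) = (45*(8*I*sqrt(2)) + 12)*(-728) = (360*I*sqrt(2) + 12)*(-728) = (12 + 360*I*sqrt(2))*(-728) = -8736 - 262080*I*sqrt(2)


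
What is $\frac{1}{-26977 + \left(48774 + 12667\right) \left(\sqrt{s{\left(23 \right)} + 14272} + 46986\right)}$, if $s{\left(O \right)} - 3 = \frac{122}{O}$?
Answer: $\frac{66397316527}{191677179330540689416} - \frac{430087 \sqrt{154169}}{191677179330540689416} \approx 3.4552 \cdot 10^{-10}$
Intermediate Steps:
$s{\left(O \right)} = 3 + \frac{122}{O}$
$\frac{1}{-26977 + \left(48774 + 12667\right) \left(\sqrt{s{\left(23 \right)} + 14272} + 46986\right)} = \frac{1}{-26977 + \left(48774 + 12667\right) \left(\sqrt{\left(3 + \frac{122}{23}\right) + 14272} + 46986\right)} = \frac{1}{-26977 + 61441 \left(\sqrt{\left(3 + 122 \cdot \frac{1}{23}\right) + 14272} + 46986\right)} = \frac{1}{-26977 + 61441 \left(\sqrt{\left(3 + \frac{122}{23}\right) + 14272} + 46986\right)} = \frac{1}{-26977 + 61441 \left(\sqrt{\frac{191}{23} + 14272} + 46986\right)} = \frac{1}{-26977 + 61441 \left(\sqrt{\frac{328447}{23}} + 46986\right)} = \frac{1}{-26977 + 61441 \left(\frac{7 \sqrt{154169}}{23} + 46986\right)} = \frac{1}{-26977 + 61441 \left(46986 + \frac{7 \sqrt{154169}}{23}\right)} = \frac{1}{-26977 + \left(2886866826 + \frac{430087 \sqrt{154169}}{23}\right)} = \frac{1}{2886839849 + \frac{430087 \sqrt{154169}}{23}}$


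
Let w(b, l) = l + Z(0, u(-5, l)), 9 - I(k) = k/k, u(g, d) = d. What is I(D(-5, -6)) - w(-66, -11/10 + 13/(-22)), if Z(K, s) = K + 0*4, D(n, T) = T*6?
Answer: 533/55 ≈ 9.6909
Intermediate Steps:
D(n, T) = 6*T
I(k) = 8 (I(k) = 9 - k/k = 9 - 1*1 = 9 - 1 = 8)
Z(K, s) = K (Z(K, s) = K + 0 = K)
w(b, l) = l (w(b, l) = l + 0 = l)
I(D(-5, -6)) - w(-66, -11/10 + 13/(-22)) = 8 - (-11/10 + 13/(-22)) = 8 - (-11*⅒ + 13*(-1/22)) = 8 - (-11/10 - 13/22) = 8 - 1*(-93/55) = 8 + 93/55 = 533/55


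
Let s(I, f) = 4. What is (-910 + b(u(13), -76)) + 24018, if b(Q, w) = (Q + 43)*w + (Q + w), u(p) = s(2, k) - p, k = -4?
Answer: 20439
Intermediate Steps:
u(p) = 4 - p
b(Q, w) = Q + w + w*(43 + Q) (b(Q, w) = (43 + Q)*w + (Q + w) = w*(43 + Q) + (Q + w) = Q + w + w*(43 + Q))
(-910 + b(u(13), -76)) + 24018 = (-910 + ((4 - 1*13) + 44*(-76) + (4 - 1*13)*(-76))) + 24018 = (-910 + ((4 - 13) - 3344 + (4 - 13)*(-76))) + 24018 = (-910 + (-9 - 3344 - 9*(-76))) + 24018 = (-910 + (-9 - 3344 + 684)) + 24018 = (-910 - 2669) + 24018 = -3579 + 24018 = 20439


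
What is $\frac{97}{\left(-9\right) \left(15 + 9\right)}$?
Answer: $- \frac{97}{216} \approx -0.44907$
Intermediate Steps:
$\frac{97}{\left(-9\right) \left(15 + 9\right)} = \frac{97}{\left(-9\right) 24} = \frac{97}{-216} = 97 \left(- \frac{1}{216}\right) = - \frac{97}{216}$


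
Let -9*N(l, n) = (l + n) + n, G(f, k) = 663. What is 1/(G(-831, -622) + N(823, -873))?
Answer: 9/6890 ≈ 0.0013062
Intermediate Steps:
N(l, n) = -2*n/9 - l/9 (N(l, n) = -((l + n) + n)/9 = -(l + 2*n)/9 = -2*n/9 - l/9)
1/(G(-831, -622) + N(823, -873)) = 1/(663 + (-2/9*(-873) - ⅑*823)) = 1/(663 + (194 - 823/9)) = 1/(663 + 923/9) = 1/(6890/9) = 9/6890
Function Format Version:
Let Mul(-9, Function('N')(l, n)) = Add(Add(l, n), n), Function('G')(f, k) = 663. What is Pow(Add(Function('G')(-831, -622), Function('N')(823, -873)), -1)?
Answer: Rational(9, 6890) ≈ 0.0013062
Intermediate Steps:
Function('N')(l, n) = Add(Mul(Rational(-2, 9), n), Mul(Rational(-1, 9), l)) (Function('N')(l, n) = Mul(Rational(-1, 9), Add(Add(l, n), n)) = Mul(Rational(-1, 9), Add(l, Mul(2, n))) = Add(Mul(Rational(-2, 9), n), Mul(Rational(-1, 9), l)))
Pow(Add(Function('G')(-831, -622), Function('N')(823, -873)), -1) = Pow(Add(663, Add(Mul(Rational(-2, 9), -873), Mul(Rational(-1, 9), 823))), -1) = Pow(Add(663, Add(194, Rational(-823, 9))), -1) = Pow(Add(663, Rational(923, 9)), -1) = Pow(Rational(6890, 9), -1) = Rational(9, 6890)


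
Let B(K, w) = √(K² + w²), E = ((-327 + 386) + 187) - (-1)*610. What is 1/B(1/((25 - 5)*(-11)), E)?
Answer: 220*√35464422401/35464422401 ≈ 0.0011682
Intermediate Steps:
E = 856 (E = (59 + 187) - 1*(-610) = 246 + 610 = 856)
1/B(1/((25 - 5)*(-11)), E) = 1/(√((1/((25 - 5)*(-11)))² + 856²)) = 1/(√((1/(20*(-11)))² + 732736)) = 1/(√((1/(-220))² + 732736)) = 1/(√((-1/220)² + 732736)) = 1/(√(1/48400 + 732736)) = 1/(√(35464422401/48400)) = 1/(√35464422401/220) = 220*√35464422401/35464422401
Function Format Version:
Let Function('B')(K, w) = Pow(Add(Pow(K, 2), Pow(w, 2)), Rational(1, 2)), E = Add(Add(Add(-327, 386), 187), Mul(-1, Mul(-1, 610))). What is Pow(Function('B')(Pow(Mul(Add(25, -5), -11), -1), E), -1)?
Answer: Mul(Rational(220, 35464422401), Pow(35464422401, Rational(1, 2))) ≈ 0.0011682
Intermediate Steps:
E = 856 (E = Add(Add(59, 187), Mul(-1, -610)) = Add(246, 610) = 856)
Pow(Function('B')(Pow(Mul(Add(25, -5), -11), -1), E), -1) = Pow(Pow(Add(Pow(Pow(Mul(Add(25, -5), -11), -1), 2), Pow(856, 2)), Rational(1, 2)), -1) = Pow(Pow(Add(Pow(Pow(Mul(20, -11), -1), 2), 732736), Rational(1, 2)), -1) = Pow(Pow(Add(Pow(Pow(-220, -1), 2), 732736), Rational(1, 2)), -1) = Pow(Pow(Add(Pow(Rational(-1, 220), 2), 732736), Rational(1, 2)), -1) = Pow(Pow(Add(Rational(1, 48400), 732736), Rational(1, 2)), -1) = Pow(Pow(Rational(35464422401, 48400), Rational(1, 2)), -1) = Pow(Mul(Rational(1, 220), Pow(35464422401, Rational(1, 2))), -1) = Mul(Rational(220, 35464422401), Pow(35464422401, Rational(1, 2)))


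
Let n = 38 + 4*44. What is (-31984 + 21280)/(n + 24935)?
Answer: -3568/8383 ≈ -0.42562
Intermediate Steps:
n = 214 (n = 38 + 176 = 214)
(-31984 + 21280)/(n + 24935) = (-31984 + 21280)/(214 + 24935) = -10704/25149 = -10704*1/25149 = -3568/8383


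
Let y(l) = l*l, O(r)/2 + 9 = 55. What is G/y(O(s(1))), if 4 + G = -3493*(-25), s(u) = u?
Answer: 87321/8464 ≈ 10.317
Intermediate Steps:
O(r) = 92 (O(r) = -18 + 2*55 = -18 + 110 = 92)
G = 87321 (G = -4 - 3493*(-25) = -4 + 87325 = 87321)
y(l) = l²
G/y(O(s(1))) = 87321/(92²) = 87321/8464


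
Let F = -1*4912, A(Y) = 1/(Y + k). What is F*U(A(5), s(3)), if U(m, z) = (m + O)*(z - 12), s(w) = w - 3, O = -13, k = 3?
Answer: -758904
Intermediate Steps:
A(Y) = 1/(3 + Y) (A(Y) = 1/(Y + 3) = 1/(3 + Y))
s(w) = -3 + w
U(m, z) = (-13 + m)*(-12 + z) (U(m, z) = (m - 13)*(z - 12) = (-13 + m)*(-12 + z))
F = -4912
F*U(A(5), s(3)) = -4912*(156 - 13*(-3 + 3) - 12/(3 + 5) + (-3 + 3)/(3 + 5)) = -4912*(156 - 13*0 - 12/8 + 0/8) = -4912*(156 + 0 - 12*⅛ + (⅛)*0) = -4912*(156 + 0 - 3/2 + 0) = -4912*309/2 = -758904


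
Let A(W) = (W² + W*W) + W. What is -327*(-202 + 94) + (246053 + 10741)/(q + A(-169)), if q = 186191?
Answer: 1431188383/40524 ≈ 35317.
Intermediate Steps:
A(W) = W + 2*W² (A(W) = (W² + W²) + W = 2*W² + W = W + 2*W²)
-327*(-202 + 94) + (246053 + 10741)/(q + A(-169)) = -327*(-202 + 94) + (246053 + 10741)/(186191 - 169*(1 + 2*(-169))) = -327*(-108) + 256794/(186191 - 169*(1 - 338)) = 35316 + 256794/(186191 - 169*(-337)) = 35316 + 256794/(186191 + 56953) = 35316 + 256794/243144 = 35316 + 256794*(1/243144) = 35316 + 42799/40524 = 1431188383/40524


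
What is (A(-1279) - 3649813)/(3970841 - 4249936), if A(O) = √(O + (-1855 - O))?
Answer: 3649813/279095 - I*√1855/279095 ≈ 13.077 - 0.00015432*I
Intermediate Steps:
A(O) = I*√1855 (A(O) = √(-1855) = I*√1855)
(A(-1279) - 3649813)/(3970841 - 4249936) = (I*√1855 - 3649813)/(3970841 - 4249936) = (-3649813 + I*√1855)/(-279095) = (-3649813 + I*√1855)*(-1/279095) = 3649813/279095 - I*√1855/279095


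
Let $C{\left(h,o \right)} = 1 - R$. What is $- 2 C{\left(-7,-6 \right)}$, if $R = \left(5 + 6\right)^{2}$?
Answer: $240$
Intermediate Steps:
$R = 121$ ($R = 11^{2} = 121$)
$C{\left(h,o \right)} = -120$ ($C{\left(h,o \right)} = 1 - 121 = -120$)
$- 2 C{\left(-7,-6 \right)} = \left(-2\right) \left(-120\right) = 240$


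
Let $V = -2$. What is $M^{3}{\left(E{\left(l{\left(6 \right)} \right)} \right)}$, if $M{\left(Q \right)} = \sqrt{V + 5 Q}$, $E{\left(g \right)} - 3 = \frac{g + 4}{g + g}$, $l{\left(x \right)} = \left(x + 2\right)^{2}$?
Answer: $\frac{501 \sqrt{1002}}{256} \approx 61.949$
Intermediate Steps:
$l{\left(x \right)} = \left(2 + x\right)^{2}$
$E{\left(g \right)} = 3 + \frac{4 + g}{2 g}$ ($E{\left(g \right)} = 3 + \frac{g + 4}{g + g} = 3 + \frac{4 + g}{2 g}$)
$M{\left(Q \right)} = \sqrt{-2 + 5 Q}$
$M^{3}{\left(E{\left(l{\left(6 \right)} \right)} \right)} = \left(\sqrt{-2 + 5 \left(\frac{7}{2} + \frac{2}{\left(2 + 6\right)^{2}}\right)}\right)^{3} = \left(\sqrt{-2 + 5 \left(\frac{7}{2} + \frac{2}{8^{2}}\right)}\right)^{3} = \left(\sqrt{-2 + 5 \left(\frac{7}{2} + \frac{2}{64}\right)}\right)^{3} = \left(\sqrt{-2 + 5 \left(\frac{7}{2} + 2 \cdot \frac{1}{64}\right)}\right)^{3} = \left(\sqrt{-2 + 5 \left(\frac{7}{2} + \frac{1}{32}\right)}\right)^{3} = \left(\sqrt{-2 + 5 \cdot \frac{113}{32}}\right)^{3} = \left(\sqrt{-2 + \frac{565}{32}}\right)^{3} = \left(\sqrt{\frac{501}{32}}\right)^{3} = \left(\frac{\sqrt{1002}}{8}\right)^{3} = \frac{501 \sqrt{1002}}{256}$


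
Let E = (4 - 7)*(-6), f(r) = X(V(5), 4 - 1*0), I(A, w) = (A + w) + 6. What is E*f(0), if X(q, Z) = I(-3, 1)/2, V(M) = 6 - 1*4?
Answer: 36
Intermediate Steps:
I(A, w) = 6 + A + w
V(M) = 2 (V(M) = 6 - 4 = 2)
X(q, Z) = 2 (X(q, Z) = (6 - 3 + 1)/2 = 4*(1/2) = 2)
f(r) = 2
E = 18 (E = -3*(-6) = 18)
E*f(0) = 18*2 = 36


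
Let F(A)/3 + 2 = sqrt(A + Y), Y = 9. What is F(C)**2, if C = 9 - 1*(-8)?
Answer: 270 - 36*sqrt(26) ≈ 86.435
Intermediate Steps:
C = 17 (C = 9 + 8 = 17)
F(A) = -6 + 3*sqrt(9 + A) (F(A) = -6 + 3*sqrt(A + 9) = -6 + 3*sqrt(9 + A))
F(C)**2 = (-6 + 3*sqrt(9 + 17))**2 = (-6 + 3*sqrt(26))**2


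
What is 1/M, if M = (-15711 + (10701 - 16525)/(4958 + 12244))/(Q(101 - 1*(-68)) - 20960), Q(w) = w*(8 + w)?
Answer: -77004753/135133223 ≈ -0.56984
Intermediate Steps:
M = -135133223/77004753 (M = (-15711 + (10701 - 16525)/(4958 + 12244))/((101 - 1*(-68))*(8 + (101 - 1*(-68))) - 20960) = (-15711 - 5824/17202)/((101 + 68)*(8 + (101 + 68)) - 20960) = (-15711 - 5824*1/17202)/(169*(8 + 169) - 20960) = (-15711 - 2912/8601)/(169*177 - 20960) = -135133223/(8601*(29913 - 20960)) = -135133223/8601/8953 = -135133223/8601*1/8953 = -135133223/77004753 ≈ -1.7549)
1/M = 1/(-135133223/77004753) = -77004753/135133223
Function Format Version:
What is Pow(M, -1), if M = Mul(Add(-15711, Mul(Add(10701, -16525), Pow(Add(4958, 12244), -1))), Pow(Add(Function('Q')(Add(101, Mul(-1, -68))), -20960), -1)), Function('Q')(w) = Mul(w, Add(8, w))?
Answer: Rational(-77004753, 135133223) ≈ -0.56984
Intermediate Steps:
M = Rational(-135133223, 77004753) (M = Mul(Add(-15711, Mul(Add(10701, -16525), Pow(Add(4958, 12244), -1))), Pow(Add(Mul(Add(101, Mul(-1, -68)), Add(8, Add(101, Mul(-1, -68)))), -20960), -1)) = Mul(Add(-15711, Mul(-5824, Pow(17202, -1))), Pow(Add(Mul(Add(101, 68), Add(8, Add(101, 68))), -20960), -1)) = Mul(Add(-15711, Mul(-5824, Rational(1, 17202))), Pow(Add(Mul(169, Add(8, 169)), -20960), -1)) = Mul(Add(-15711, Rational(-2912, 8601)), Pow(Add(Mul(169, 177), -20960), -1)) = Mul(Rational(-135133223, 8601), Pow(Add(29913, -20960), -1)) = Mul(Rational(-135133223, 8601), Pow(8953, -1)) = Mul(Rational(-135133223, 8601), Rational(1, 8953)) = Rational(-135133223, 77004753) ≈ -1.7549)
Pow(M, -1) = Pow(Rational(-135133223, 77004753), -1) = Rational(-77004753, 135133223)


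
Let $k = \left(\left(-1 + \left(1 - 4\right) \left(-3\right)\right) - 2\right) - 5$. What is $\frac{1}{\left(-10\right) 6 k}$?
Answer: $- \frac{1}{60} \approx -0.016667$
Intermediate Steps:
$k = 1$ ($k = \left(\left(-1 - -9\right) - 2\right) - 5 = \left(\left(-1 + 9\right) - 2\right) - 5 = \left(8 - 2\right) - 5 = 6 - 5 = 1$)
$\frac{1}{\left(-10\right) 6 k} = \frac{1}{\left(-10\right) 6 \cdot 1} = \frac{1}{\left(-60\right) 1} = \frac{1}{-60} = - \frac{1}{60}$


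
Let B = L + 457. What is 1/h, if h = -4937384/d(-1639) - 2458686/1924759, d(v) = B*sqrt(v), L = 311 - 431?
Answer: -440441453309846815167/45156673739471077330935086 - 1541059946662005158762*I*sqrt(1639)/22578336869735538665467543 ≈ -9.7536e-6 - 0.0027632*I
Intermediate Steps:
L = -120
B = 337 (B = -120 + 457 = 337)
d(v) = 337*sqrt(v)
h = -2458686/1924759 + 4937384*I*sqrt(1639)/552343 (h = -4937384*(-I*sqrt(1639)/552343) - 2458686/1924759 = -(-4937384)*I*sqrt(1639)/552343 - 2458686/1924759 = 4937384*I*sqrt(1639)/552343 - 2458686/1924759 = -2458686/1924759 + 4937384*I*sqrt(1639)/552343 ≈ -1.2774 + 361.89*I)
1/h = 1/(-2458686/1924759 + 4937384*I*sqrt(1639)/552343)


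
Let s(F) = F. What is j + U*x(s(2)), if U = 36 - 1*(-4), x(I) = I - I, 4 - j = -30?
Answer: 34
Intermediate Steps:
j = 34 (j = 4 - 1*(-30) = 4 + 30 = 34)
x(I) = 0
U = 40 (U = 36 + 4 = 40)
j + U*x(s(2)) = 34 + 40*0 = 34 + 0 = 34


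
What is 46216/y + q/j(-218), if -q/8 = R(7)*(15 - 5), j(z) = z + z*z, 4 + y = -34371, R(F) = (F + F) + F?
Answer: -160288864/116153125 ≈ -1.3800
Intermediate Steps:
R(F) = 3*F (R(F) = 2*F + F = 3*F)
y = -34375 (y = -4 - 34371 = -34375)
j(z) = z + z**2
q = -1680 (q = -8*3*7*(15 - 5) = -168*10 = -8*210 = -1680)
46216/y + q/j(-218) = 46216/(-34375) - 1680*(-1/(218*(1 - 218))) = 46216*(-1/34375) - 1680/((-218*(-217))) = -46216/34375 - 1680/47306 = -46216/34375 - 1680*1/47306 = -46216/34375 - 120/3379 = -160288864/116153125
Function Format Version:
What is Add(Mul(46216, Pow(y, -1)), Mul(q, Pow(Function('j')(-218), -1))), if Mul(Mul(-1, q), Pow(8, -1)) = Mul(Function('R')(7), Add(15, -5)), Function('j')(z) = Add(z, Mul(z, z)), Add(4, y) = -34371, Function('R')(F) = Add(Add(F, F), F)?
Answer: Rational(-160288864, 116153125) ≈ -1.3800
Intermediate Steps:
Function('R')(F) = Mul(3, F) (Function('R')(F) = Add(Mul(2, F), F) = Mul(3, F))
y = -34375 (y = Add(-4, -34371) = -34375)
Function('j')(z) = Add(z, Pow(z, 2))
q = -1680 (q = Mul(-8, Mul(Mul(3, 7), Add(15, -5))) = Mul(-8, Mul(21, 10)) = Mul(-8, 210) = -1680)
Add(Mul(46216, Pow(y, -1)), Mul(q, Pow(Function('j')(-218), -1))) = Add(Mul(46216, Pow(-34375, -1)), Mul(-1680, Pow(Mul(-218, Add(1, -218)), -1))) = Add(Mul(46216, Rational(-1, 34375)), Mul(-1680, Pow(Mul(-218, -217), -1))) = Add(Rational(-46216, 34375), Mul(-1680, Pow(47306, -1))) = Add(Rational(-46216, 34375), Mul(-1680, Rational(1, 47306))) = Add(Rational(-46216, 34375), Rational(-120, 3379)) = Rational(-160288864, 116153125)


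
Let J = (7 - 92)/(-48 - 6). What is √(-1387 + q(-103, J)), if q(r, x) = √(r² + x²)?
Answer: √(-449388 + 6*√30943069)/18 ≈ 35.833*I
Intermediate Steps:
J = 85/54 (J = -85/(-54) = -85*(-1/54) = 85/54 ≈ 1.5741)
√(-1387 + q(-103, J)) = √(-1387 + √((-103)² + (85/54)²)) = √(-1387 + √(10609 + 7225/2916)) = √(-1387 + √(30943069/2916)) = √(-1387 + √30943069/54)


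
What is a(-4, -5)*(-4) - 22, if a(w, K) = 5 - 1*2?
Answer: -34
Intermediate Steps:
a(w, K) = 3 (a(w, K) = 5 - 2 = 3)
a(-4, -5)*(-4) - 22 = 3*(-4) - 22 = -12 - 22 = -34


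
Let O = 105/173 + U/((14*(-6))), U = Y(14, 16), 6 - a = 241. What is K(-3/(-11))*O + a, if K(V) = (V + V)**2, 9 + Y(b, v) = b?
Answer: -34410920/146531 ≈ -234.84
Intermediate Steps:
a = -235 (a = 6 - 1*241 = 6 - 241 = -235)
Y(b, v) = -9 + b
U = 5 (U = -9 + 14 = 5)
O = 7955/14532 (O = 105/173 + 5/((14*(-6))) = 105*(1/173) + 5/(-84) = 105/173 + 5*(-1/84) = 105/173 - 5/84 = 7955/14532 ≈ 0.54741)
K(V) = 4*V**2 (K(V) = (2*V)**2 = 4*V**2)
K(-3/(-11))*O + a = (4*(-3/(-11))**2)*(7955/14532) - 235 = (4*(-3*(-1/11))**2)*(7955/14532) - 235 = (4*(3/11)**2)*(7955/14532) - 235 = (4*(9/121))*(7955/14532) - 235 = (36/121)*(7955/14532) - 235 = 23865/146531 - 235 = -34410920/146531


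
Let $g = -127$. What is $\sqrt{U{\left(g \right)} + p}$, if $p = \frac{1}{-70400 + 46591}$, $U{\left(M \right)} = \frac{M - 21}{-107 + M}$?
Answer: $\frac{\sqrt{545291265233}}{928551} \approx 0.79526$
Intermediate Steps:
$U{\left(M \right)} = \frac{-21 + M}{-107 + M}$
$p = - \frac{1}{23809}$ ($p = \frac{1}{-23809} = - \frac{1}{23809} \approx -4.2001 \cdot 10^{-5}$)
$\sqrt{U{\left(g \right)} + p} = \sqrt{\frac{-21 - 127}{-107 - 127} - \frac{1}{23809}} = \sqrt{\frac{1}{-234} \left(-148\right) - \frac{1}{23809}} = \sqrt{\left(- \frac{1}{234}\right) \left(-148\right) - \frac{1}{23809}} = \sqrt{\frac{74}{117} - \frac{1}{23809}} = \sqrt{\frac{1761749}{2785653}} = \frac{\sqrt{545291265233}}{928551}$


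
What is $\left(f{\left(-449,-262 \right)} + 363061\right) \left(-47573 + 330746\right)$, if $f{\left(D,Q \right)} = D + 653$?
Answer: $102866839845$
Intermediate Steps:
$f{\left(D,Q \right)} = 653 + D$
$\left(f{\left(-449,-262 \right)} + 363061\right) \left(-47573 + 330746\right) = \left(\left(653 - 449\right) + 363061\right) \left(-47573 + 330746\right) = \left(204 + 363061\right) 283173 = 363265 \cdot 283173 = 102866839845$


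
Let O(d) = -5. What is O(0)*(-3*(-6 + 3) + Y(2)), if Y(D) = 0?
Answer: -45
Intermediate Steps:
O(0)*(-3*(-6 + 3) + Y(2)) = -5*(-3*(-6 + 3) + 0) = -5*(-3*(-3) + 0) = -5*(9 + 0) = -5*9 = -45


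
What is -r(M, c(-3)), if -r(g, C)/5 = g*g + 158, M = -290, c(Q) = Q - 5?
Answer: 421290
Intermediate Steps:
c(Q) = -5 + Q
r(g, C) = -790 - 5*g² (r(g, C) = -5*(g*g + 158) = -5*(g² + 158) = -5*(158 + g²) = -790 - 5*g²)
-r(M, c(-3)) = -(-790 - 5*(-290)²) = -(-790 - 5*84100) = -(-790 - 420500) = -1*(-421290) = 421290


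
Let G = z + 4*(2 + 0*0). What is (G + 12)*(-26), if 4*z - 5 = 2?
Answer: -1131/2 ≈ -565.50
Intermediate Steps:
z = 7/4 (z = 5/4 + (¼)*2 = 5/4 + ½ = 7/4 ≈ 1.7500)
G = 39/4 (G = 7/4 + 4*(2 + 0*0) = 7/4 + 4*(2 + 0) = 7/4 + 4*2 = 7/4 + 8 = 39/4 ≈ 9.7500)
(G + 12)*(-26) = (39/4 + 12)*(-26) = (87/4)*(-26) = -1131/2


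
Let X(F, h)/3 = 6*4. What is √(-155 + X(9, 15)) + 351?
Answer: 351 + I*√83 ≈ 351.0 + 9.1104*I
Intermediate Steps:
X(F, h) = 72 (X(F, h) = 3*(6*4) = 3*24 = 72)
√(-155 + X(9, 15)) + 351 = √(-155 + 72) + 351 = √(-83) + 351 = I*√83 + 351 = 351 + I*√83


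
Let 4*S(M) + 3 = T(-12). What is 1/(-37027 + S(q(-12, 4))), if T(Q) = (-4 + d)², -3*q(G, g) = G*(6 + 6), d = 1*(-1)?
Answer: -2/74043 ≈ -2.7011e-5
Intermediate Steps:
d = -1
q(G, g) = -4*G (q(G, g) = -G*(6 + 6)/3 = -G*12/3 = -4*G)
T(Q) = 25 (T(Q) = (-4 - 1)² = (-5)² = 25)
S(M) = 11/2 (S(M) = -¾ + (¼)*25 = -¾ + 25/4 = 11/2)
1/(-37027 + S(q(-12, 4))) = 1/(-37027 + 11/2) = 1/(-74043/2) = -2/74043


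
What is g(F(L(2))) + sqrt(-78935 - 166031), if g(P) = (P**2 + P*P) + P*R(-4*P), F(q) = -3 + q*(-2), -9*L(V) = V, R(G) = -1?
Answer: 1265/81 + I*sqrt(244966) ≈ 15.617 + 494.94*I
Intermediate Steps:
L(V) = -V/9
F(q) = -3 - 2*q
g(P) = -P + 2*P**2 (g(P) = (P**2 + P*P) + P*(-1) = (P**2 + P**2) - P = 2*P**2 - P = -P + 2*P**2)
g(F(L(2))) + sqrt(-78935 - 166031) = (-3 - (-2)*2/9)*(-1 + 2*(-3 - (-2)*2/9)) + sqrt(-78935 - 166031) = (-3 - 2*(-2/9))*(-1 + 2*(-3 - 2*(-2/9))) + sqrt(-244966) = (-3 + 4/9)*(-1 + 2*(-3 + 4/9)) + I*sqrt(244966) = -23*(-1 + 2*(-23/9))/9 + I*sqrt(244966) = -23*(-1 - 46/9)/9 + I*sqrt(244966) = -23/9*(-55/9) + I*sqrt(244966) = 1265/81 + I*sqrt(244966)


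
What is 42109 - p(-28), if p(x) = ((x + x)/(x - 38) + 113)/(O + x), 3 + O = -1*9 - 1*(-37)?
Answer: 4172548/99 ≈ 42147.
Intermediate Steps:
O = 25 (O = -3 + (-1*9 - 1*(-37)) = -3 + (-9 + 37) = -3 + 28 = 25)
p(x) = (113 + 2*x/(-38 + x))/(25 + x) (p(x) = ((x + x)/(x - 38) + 113)/(25 + x) = ((2*x)/(-38 + x) + 113)/(25 + x) = (2*x/(-38 + x) + 113)/(25 + x) = (113 + 2*x/(-38 + x))/(25 + x))
42109 - p(-28) = 42109 - (4294 - 115*(-28))/(950 - 1*(-28)² + 13*(-28)) = 42109 - (4294 + 3220)/(950 - 1*784 - 364) = 42109 - 7514/(950 - 784 - 364) = 42109 - 7514/(-198) = 42109 - (-1)*7514/198 = 42109 - 1*(-3757/99) = 42109 + 3757/99 = 4172548/99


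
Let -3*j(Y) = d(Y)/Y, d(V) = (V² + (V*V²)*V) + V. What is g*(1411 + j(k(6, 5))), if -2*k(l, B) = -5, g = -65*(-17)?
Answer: 12416885/8 ≈ 1.5521e+6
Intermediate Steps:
g = 1105
k(l, B) = 5/2 (k(l, B) = -½*(-5) = 5/2)
d(V) = V + V² + V⁴ (d(V) = (V² + V³*V) + V = (V² + V⁴) + V = V + V² + V⁴)
j(Y) = -⅓ - Y/3 - Y³/3 (j(Y) = -Y*(1 + Y + Y³)/(3*Y) = -(1 + Y + Y³)/3 = -⅓ - Y/3 - Y³/3)
g*(1411 + j(k(6, 5))) = 1105*(1411 + (-⅓ - ⅓*5/2 - (5/2)³/3)) = 1105*(1411 + (-⅓ - ⅚ - ⅓*125/8)) = 1105*(1411 + (-⅓ - ⅚ - 125/24)) = 1105*(1411 - 51/8) = 1105*(11237/8) = 12416885/8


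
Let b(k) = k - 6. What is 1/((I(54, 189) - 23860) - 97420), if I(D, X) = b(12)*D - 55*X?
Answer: -1/131351 ≈ -7.6132e-6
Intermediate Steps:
b(k) = -6 + k
I(D, X) = -55*X + 6*D (I(D, X) = (-6 + 12)*D - 55*X = 6*D - 55*X = -55*X + 6*D)
1/((I(54, 189) - 23860) - 97420) = 1/(((-55*189 + 6*54) - 23860) - 97420) = 1/(((-10395 + 324) - 23860) - 97420) = 1/((-10071 - 23860) - 97420) = 1/(-33931 - 97420) = 1/(-131351) = -1/131351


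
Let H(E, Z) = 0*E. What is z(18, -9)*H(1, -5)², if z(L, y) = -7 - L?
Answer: 0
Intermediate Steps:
H(E, Z) = 0
z(18, -9)*H(1, -5)² = (-7 - 1*18)*0² = (-7 - 18)*0 = -25*0 = 0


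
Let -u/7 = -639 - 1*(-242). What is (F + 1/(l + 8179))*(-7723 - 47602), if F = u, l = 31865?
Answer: -6156691975025/40044 ≈ -1.5375e+8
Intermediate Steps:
u = 2779 (u = -7*(-639 - 1*(-242)) = -7*(-639 + 242) = -7*(-397) = 2779)
F = 2779
(F + 1/(l + 8179))*(-7723 - 47602) = (2779 + 1/(31865 + 8179))*(-7723 - 47602) = (2779 + 1/40044)*(-55325) = (111282277/40044)*(-55325) = -6156691975025/40044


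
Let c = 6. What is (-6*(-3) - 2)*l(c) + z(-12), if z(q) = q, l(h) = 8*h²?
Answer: 4596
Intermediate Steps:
(-6*(-3) - 2)*l(c) + z(-12) = (-6*(-3) - 2)*(8*6²) - 12 = (18 - 2)*(8*36) - 12 = 16*288 - 12 = 4608 - 12 = 4596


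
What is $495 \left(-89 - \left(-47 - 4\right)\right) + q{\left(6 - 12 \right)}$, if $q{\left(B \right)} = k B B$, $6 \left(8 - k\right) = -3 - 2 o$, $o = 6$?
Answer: $-18432$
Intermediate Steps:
$k = \frac{21}{2}$ ($k = 8 - \frac{-3 - 12}{6} = 8 - - \frac{5}{2} = 8 + \frac{5}{2} = \frac{21}{2} \approx 10.5$)
$q{\left(B \right)} = \frac{21 B^{2}}{2}$ ($q{\left(B \right)} = \frac{21 B}{2} B = \frac{21 B^{2}}{2}$)
$495 \left(-89 - \left(-47 - 4\right)\right) + q{\left(6 - 12 \right)} = 495 \left(-89 - \left(-47 - 4\right)\right) + \frac{21 \left(6 - 12\right)^{2}}{2} = 495 \left(-89 - -51\right) + \frac{21 \left(6 - 12\right)^{2}}{2} = 495 \left(-89 + 51\right) + \frac{21 \left(-6\right)^{2}}{2} = 495 \left(-38\right) + \frac{21}{2} \cdot 36 = -18810 + 378 = -18432$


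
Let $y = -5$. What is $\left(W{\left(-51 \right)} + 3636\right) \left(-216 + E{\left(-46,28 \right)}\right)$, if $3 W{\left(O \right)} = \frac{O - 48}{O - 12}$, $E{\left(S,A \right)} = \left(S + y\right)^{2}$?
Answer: $\frac{60711765}{7} \approx 8.6731 \cdot 10^{6}$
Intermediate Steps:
$E{\left(S,A \right)} = \left(-5 + S\right)^{2}$ ($E{\left(S,A \right)} = \left(S - 5\right)^{2} = \left(-5 + S\right)^{2}$)
$W{\left(O \right)} = \frac{-48 + O}{3 \left(-12 + O\right)}$ ($W{\left(O \right)} = \frac{\left(O - 48\right) \frac{1}{O - 12}}{3} = \frac{\left(-48 + O\right) \frac{1}{-12 + O}}{3} = \frac{\frac{1}{-12 + O} \left(-48 + O\right)}{3} = \frac{-48 + O}{3 \left(-12 + O\right)}$)
$\left(W{\left(-51 \right)} + 3636\right) \left(-216 + E{\left(-46,28 \right)}\right) = \left(\frac{-48 - 51}{3 \left(-12 - 51\right)} + 3636\right) \left(-216 + \left(-5 - 46\right)^{2}\right) = \left(\frac{1}{3} \frac{1}{-63} \left(-99\right) + 3636\right) \left(-216 + \left(-51\right)^{2}\right) = \left(\frac{1}{3} \left(- \frac{1}{63}\right) \left(-99\right) + 3636\right) \left(-216 + 2601\right) = \left(\frac{11}{21} + 3636\right) 2385 = \frac{76367}{21} \cdot 2385 = \frac{60711765}{7}$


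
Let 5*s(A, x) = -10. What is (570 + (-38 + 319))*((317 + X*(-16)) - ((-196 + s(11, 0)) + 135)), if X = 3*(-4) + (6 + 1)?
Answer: 391460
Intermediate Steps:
X = -5 (X = -12 + 7 = -5)
s(A, x) = -2 (s(A, x) = (⅕)*(-10) = -2)
(570 + (-38 + 319))*((317 + X*(-16)) - ((-196 + s(11, 0)) + 135)) = (570 + (-38 + 319))*((317 - 5*(-16)) - ((-196 - 2) + 135)) = (570 + 281)*((317 + 80) - (-198 + 135)) = 851*(397 - 1*(-63)) = 851*(397 + 63) = 851*460 = 391460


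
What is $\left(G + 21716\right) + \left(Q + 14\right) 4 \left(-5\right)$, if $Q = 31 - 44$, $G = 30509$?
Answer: $52205$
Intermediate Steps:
$Q = -13$
$\left(G + 21716\right) + \left(Q + 14\right) 4 \left(-5\right) = \left(30509 + 21716\right) + \left(-13 + 14\right) 4 \left(-5\right) = 52225 + 1 \left(-20\right) = 52225 - 20 = 52205$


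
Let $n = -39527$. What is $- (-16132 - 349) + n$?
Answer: $-23046$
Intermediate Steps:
$- (-16132 - 349) + n = - (-16132 - 349) - 39527 = \left(-1\right) \left(-16481\right) - 39527 = 16481 - 39527 = -23046$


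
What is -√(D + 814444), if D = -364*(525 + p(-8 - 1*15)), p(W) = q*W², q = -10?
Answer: -2*√637226 ≈ -1596.5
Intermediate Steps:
p(W) = -10*W²
D = 1734460 (D = -364*(525 - 10*(-8 - 1*15)²) = -364*(525 - 10*(-8 - 15)²) = -364*(525 - 10*(-23)²) = -364*(525 - 10*529) = -364*(525 - 5290) = -364*(-4765) = 1734460)
-√(D + 814444) = -√(1734460 + 814444) = -√2548904 = -2*√637226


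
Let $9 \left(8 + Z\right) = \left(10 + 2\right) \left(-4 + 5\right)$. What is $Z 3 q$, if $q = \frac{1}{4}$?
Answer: $-5$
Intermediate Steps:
$Z = - \frac{20}{3}$ ($Z = -8 + \frac{\left(10 + 2\right) \left(-4 + 5\right)}{9} = -8 + \frac{12 \cdot 1}{9} = -8 + \frac{1}{9} \cdot 12 = -8 + \frac{4}{3} = - \frac{20}{3} \approx -6.6667$)
$q = \frac{1}{4} \approx 0.25$
$Z 3 q = \left(- \frac{20}{3}\right) 3 \cdot \frac{1}{4} = \left(-20\right) \frac{1}{4} = -5$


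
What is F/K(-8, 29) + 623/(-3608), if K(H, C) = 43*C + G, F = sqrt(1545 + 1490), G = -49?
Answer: -623/3608 + sqrt(3035)/1198 ≈ -0.12669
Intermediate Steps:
F = sqrt(3035) ≈ 55.091
K(H, C) = -49 + 43*C (K(H, C) = 43*C - 49 = -49 + 43*C)
F/K(-8, 29) + 623/(-3608) = sqrt(3035)/(-49 + 43*29) + 623/(-3608) = sqrt(3035)/(-49 + 1247) + 623*(-1/3608) = sqrt(3035)/1198 - 623/3608 = -623/3608 + sqrt(3035)/1198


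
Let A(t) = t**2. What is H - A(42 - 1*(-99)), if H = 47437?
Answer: 27556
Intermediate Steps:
H - A(42 - 1*(-99)) = 47437 - (42 - 1*(-99))**2 = 47437 - (42 + 99)**2 = 47437 - 1*141**2 = 47437 - 1*19881 = 47437 - 19881 = 27556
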